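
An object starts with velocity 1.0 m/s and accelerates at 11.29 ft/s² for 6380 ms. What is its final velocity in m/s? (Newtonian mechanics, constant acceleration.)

a = 11.29 ft/s² × 0.3048 = 3.44119 m/s²
t = 6380 ms × 0.001 = 6.38 s
v = v₀ + a × t = 1.0 + 3.44119 × 6.38 = 22.95 m/s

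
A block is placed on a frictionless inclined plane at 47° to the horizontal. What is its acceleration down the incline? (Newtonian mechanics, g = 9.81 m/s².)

a = g sin(θ) = 9.81 × sin(47°) = 9.81 × 0.73135 = 7.17 m/s²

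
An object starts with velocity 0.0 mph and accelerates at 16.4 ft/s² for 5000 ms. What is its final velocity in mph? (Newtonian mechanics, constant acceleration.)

v₀ = 0.0 mph × 0.44704 = 0.0 m/s
a = 16.4 ft/s² × 0.3048 = 4.99872 m/s²
t = 5000 ms × 0.001 = 5.0 s
v = v₀ + a × t = 0.0 + 4.99872 × 5.0 = 24.9936 m/s
v = 24.9936 m/s / 0.44704 = 55.91 mph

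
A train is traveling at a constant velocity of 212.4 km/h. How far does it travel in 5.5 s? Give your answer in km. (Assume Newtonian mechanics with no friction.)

v = 212.4 km/h × 0.2777777777777778 = 59.0 m/s
d = v × t = 59.0 × 5.5 = 324.5 m
d = 324.5 m / 1000.0 = 0.3245 km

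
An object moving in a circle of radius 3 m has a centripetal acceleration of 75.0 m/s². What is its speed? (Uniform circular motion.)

v = √(a_c × r) = √(75.0 × 3) = 15.0 m/s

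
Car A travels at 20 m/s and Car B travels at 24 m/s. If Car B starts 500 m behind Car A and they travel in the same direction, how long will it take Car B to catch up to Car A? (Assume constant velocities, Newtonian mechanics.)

Relative speed: v_rel = 24 - 20 = 4 m/s
Time to catch: t = d₀/v_rel = 500/4 = 125.0 s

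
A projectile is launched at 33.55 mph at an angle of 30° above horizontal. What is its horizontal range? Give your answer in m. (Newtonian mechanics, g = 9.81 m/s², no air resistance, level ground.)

v₀ = 33.55 mph × 0.44704 = 14.9982 m/s
R = v₀² × sin(2θ) / g = 14.9982² × sin(2 × 30°) / 9.81 = 224.946 × 0.866025 / 9.81 = 19.86 m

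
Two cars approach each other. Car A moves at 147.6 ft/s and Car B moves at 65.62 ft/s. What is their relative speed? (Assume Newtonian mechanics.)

v_rel = v_A + v_B = 147.6 + 65.62 = 213.22 ft/s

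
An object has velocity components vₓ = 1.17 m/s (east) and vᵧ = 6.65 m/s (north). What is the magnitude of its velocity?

|v| = √(vₓ² + vᵧ²) = √(1.17² + 6.65²) = √(45.5914) = 6.75 m/s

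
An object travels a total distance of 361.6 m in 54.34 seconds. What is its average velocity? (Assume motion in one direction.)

v_avg = Δd / Δt = 361.6 / 54.34 = 6.65 m/s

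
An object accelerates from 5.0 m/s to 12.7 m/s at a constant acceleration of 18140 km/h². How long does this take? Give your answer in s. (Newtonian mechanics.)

a = 18140 km/h² × 7.716049382716049e-05 = 1.39969 m/s²
t = (v - v₀) / a = (12.7 - 5.0) / 1.39969 = 5.501 s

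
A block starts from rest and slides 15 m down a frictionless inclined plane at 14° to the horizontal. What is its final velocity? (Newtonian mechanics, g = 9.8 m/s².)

a = g sin(θ) = 9.8 × sin(14°) = 2.3708 m/s²
v = √(2ad) = √(2 × 2.3708 × 15) = 8.43 m/s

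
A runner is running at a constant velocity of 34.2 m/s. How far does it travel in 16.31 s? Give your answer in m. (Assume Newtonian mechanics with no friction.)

d = v × t = 34.2 × 16.31 = 557.8 m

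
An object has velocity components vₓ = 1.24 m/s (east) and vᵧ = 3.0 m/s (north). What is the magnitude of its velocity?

|v| = √(vₓ² + vᵧ²) = √(1.24² + 3.0²) = √(10.5376) = 3.25 m/s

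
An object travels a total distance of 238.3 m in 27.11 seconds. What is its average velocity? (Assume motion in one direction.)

v_avg = Δd / Δt = 238.3 / 27.11 = 8.79 m/s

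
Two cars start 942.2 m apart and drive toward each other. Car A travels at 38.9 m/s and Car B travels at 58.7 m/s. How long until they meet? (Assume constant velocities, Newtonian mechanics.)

Combined speed: v_combined = 38.9 + 58.7 = 97.6 m/s
Time to meet: t = d/v_combined = 942.2/97.6 = 9.65 s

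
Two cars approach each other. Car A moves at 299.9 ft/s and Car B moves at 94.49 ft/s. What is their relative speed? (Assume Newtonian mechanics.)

v_rel = v_A + v_B = 299.9 + 94.49 = 394.39 ft/s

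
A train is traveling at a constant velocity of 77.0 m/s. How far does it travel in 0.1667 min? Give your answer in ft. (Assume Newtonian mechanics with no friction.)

t = 0.1667 min × 60.0 = 10.002 s
d = v × t = 77.0 × 10.002 = 770.154 m
d = 770.154 m / 0.3048 = 2527 ft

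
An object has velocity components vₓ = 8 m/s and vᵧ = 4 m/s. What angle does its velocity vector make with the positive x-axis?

θ = arctan(vᵧ/vₓ) = arctan(4/8) = 26.57°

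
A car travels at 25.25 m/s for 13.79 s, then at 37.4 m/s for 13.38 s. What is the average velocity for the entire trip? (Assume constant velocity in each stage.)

d₁ = v₁t₁ = 25.25 × 13.79 = 348.1975 m
d₂ = v₂t₂ = 37.4 × 13.38 = 500.412 m
d_total = 848.6095 m, t_total = 27.17 s
v_avg = d_total/t_total = 848.6095/27.17 = 31.23 m/s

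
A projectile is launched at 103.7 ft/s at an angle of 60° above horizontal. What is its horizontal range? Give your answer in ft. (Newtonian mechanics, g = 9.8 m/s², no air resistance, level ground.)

v₀ = 103.7 ft/s × 0.3048 = 31.6078 m/s
R = v₀² × sin(2θ) / g = 31.6078² × sin(2 × 60°) / 9.8 = 999.053 × 0.866025 / 9.8 = 88.2862 m
R = 88.2862 m / 0.3048 = 289.7 ft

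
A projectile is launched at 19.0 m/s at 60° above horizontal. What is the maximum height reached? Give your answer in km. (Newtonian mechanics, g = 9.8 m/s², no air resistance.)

H = v₀² × sin²(θ) / (2g) = 19.0² × sin(60°)² / (2 × 9.8) = 361.0 × 0.75 / 19.6 = 13.8138 m
H = 13.8138 m / 1000.0 = 0.01381 km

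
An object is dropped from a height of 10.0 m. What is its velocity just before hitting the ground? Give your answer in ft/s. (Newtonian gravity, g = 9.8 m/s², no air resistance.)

v = √(2gh) = √(2 × 9.8 × 10.0) = 14.0 m/s
v = 14.0 m/s / 0.3048 = 45.93 ft/s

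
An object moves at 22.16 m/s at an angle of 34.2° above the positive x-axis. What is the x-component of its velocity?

vₓ = v cos(θ) = 22.16 × cos(34.2°) = 18.33 m/s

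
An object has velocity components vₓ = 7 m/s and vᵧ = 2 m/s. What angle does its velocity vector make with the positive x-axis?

θ = arctan(vᵧ/vₓ) = arctan(2/7) = 15.95°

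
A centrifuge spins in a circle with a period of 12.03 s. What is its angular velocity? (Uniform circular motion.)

ω = 2π/T = 2π/12.03 = 0.5223 rad/s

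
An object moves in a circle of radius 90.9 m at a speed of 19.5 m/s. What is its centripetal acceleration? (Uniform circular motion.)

a_c = v²/r = 19.5²/90.9 = 380.25/90.9 = 4.18 m/s²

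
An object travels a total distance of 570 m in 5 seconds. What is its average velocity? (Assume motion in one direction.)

v_avg = Δd / Δt = 570 / 5 = 114.0 m/s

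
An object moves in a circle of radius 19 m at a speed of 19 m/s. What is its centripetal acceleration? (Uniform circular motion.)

a_c = v²/r = 19²/19 = 361/19 = 19.0 m/s²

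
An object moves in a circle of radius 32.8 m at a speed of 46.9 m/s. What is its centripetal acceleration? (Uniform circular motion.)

a_c = v²/r = 46.9²/32.8 = 2199.61/32.8 = 67.06 m/s²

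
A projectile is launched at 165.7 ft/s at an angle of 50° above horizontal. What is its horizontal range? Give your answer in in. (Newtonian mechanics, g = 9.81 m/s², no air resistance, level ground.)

v₀ = 165.7 ft/s × 0.3048 = 50.5054 m/s
R = v₀² × sin(2θ) / g = 50.5054² × sin(2 × 50°) / 9.81 = 2550.8 × 0.984808 / 9.81 = 256.07 m
R = 256.07 m / 0.0254 = 10080 in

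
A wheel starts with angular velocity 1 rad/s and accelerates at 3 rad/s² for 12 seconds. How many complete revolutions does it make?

θ = ω₀t + ½αt² = 1×12 + ½×3×12² = 228.0 rad
Total revolutions = θ/(2π) = 228.0/(2π) = 36.29
Complete revolutions = ⌊36.29⌋ = 36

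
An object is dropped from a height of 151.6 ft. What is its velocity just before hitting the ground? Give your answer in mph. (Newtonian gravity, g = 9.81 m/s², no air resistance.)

h = 151.6 ft × 0.3048 = 46.2077 m
v = √(2gh) = √(2 × 9.81 × 46.2077) = 30.1097 m/s
v = 30.1097 m/s / 0.44704 = 67.35 mph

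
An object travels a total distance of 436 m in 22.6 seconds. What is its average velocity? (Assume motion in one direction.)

v_avg = Δd / Δt = 436 / 22.6 = 19.29 m/s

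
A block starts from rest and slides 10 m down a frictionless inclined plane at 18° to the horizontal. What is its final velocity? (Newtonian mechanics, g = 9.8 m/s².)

a = g sin(θ) = 9.8 × sin(18°) = 3.0284 m/s²
v = √(2ad) = √(2 × 3.0284 × 10) = 7.78 m/s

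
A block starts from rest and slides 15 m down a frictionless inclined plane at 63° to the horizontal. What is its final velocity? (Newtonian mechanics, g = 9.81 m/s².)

a = g sin(θ) = 9.81 × sin(63°) = 8.7408 m/s²
v = √(2ad) = √(2 × 8.7408 × 15) = 16.19 m/s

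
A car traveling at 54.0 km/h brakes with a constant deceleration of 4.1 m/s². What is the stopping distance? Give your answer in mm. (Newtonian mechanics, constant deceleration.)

v₀ = 54.0 km/h × 0.2777777777777778 = 15.0 m/s
d = v₀² / (2a) = 15.0² / (2 × 4.1) = 225.0 / 8.2 = 27.439 m
d = 27.439 m / 0.001 = 27440 mm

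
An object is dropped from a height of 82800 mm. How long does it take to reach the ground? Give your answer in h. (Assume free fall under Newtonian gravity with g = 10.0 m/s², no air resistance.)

h = 82800 mm × 0.001 = 82.8 m
t = √(2h/g) = √(2 × 82.8 / 10.0) = 4.0694 s
t = 4.0694 s / 3600.0 = 0.00113 h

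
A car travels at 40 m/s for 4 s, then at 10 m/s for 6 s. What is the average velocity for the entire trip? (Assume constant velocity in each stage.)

d₁ = v₁t₁ = 40 × 4 = 160 m
d₂ = v₂t₂ = 10 × 6 = 60 m
d_total = 220 m, t_total = 10 s
v_avg = d_total/t_total = 220/10 = 22.0 m/s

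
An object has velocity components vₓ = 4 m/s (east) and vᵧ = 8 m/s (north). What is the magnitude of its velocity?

|v| = √(vₓ² + vᵧ²) = √(4² + 8²) = √(80) = 8.94 m/s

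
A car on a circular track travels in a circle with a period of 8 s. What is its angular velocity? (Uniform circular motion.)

ω = 2π/T = 2π/8 = 0.7854 rad/s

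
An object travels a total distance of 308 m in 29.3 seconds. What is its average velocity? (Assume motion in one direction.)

v_avg = Δd / Δt = 308 / 29.3 = 10.51 m/s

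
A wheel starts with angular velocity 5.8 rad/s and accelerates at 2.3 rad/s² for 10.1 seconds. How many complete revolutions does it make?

θ = ω₀t + ½αt² = 5.8×10.1 + ½×2.3×10.1² = 175.8915 rad
Total revolutions = θ/(2π) = 175.8915/(2π) = 27.99
Complete revolutions = ⌊27.99⌋ = 27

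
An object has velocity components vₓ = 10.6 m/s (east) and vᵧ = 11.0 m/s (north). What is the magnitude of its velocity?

|v| = √(vₓ² + vᵧ²) = √(10.6² + 11.0²) = √(233.36) = 15.28 m/s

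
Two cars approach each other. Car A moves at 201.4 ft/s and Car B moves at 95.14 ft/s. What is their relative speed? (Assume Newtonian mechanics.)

v_rel = v_A + v_B = 201.4 + 95.14 = 296.54 ft/s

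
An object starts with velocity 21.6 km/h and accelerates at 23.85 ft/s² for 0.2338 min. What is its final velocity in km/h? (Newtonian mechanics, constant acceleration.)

v₀ = 21.6 km/h × 0.2777777777777778 = 6.0 m/s
a = 23.85 ft/s² × 0.3048 = 7.26948 m/s²
t = 0.2338 min × 60.0 = 14.028 s
v = v₀ + a × t = 6.0 + 7.26948 × 14.028 = 107.976 m/s
v = 107.976 m/s / 0.2777777777777778 = 388.7 km/h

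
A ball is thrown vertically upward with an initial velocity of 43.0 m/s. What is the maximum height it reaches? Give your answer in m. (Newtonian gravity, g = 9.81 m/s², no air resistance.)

h_max = v₀² / (2g) = 43.0² / (2 × 9.81) = 1849.0 / 19.62 = 94.24 m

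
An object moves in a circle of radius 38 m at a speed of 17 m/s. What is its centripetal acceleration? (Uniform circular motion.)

a_c = v²/r = 17²/38 = 289/38 = 7.61 m/s²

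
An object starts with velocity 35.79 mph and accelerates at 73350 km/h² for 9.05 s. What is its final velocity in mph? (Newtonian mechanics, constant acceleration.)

v₀ = 35.79 mph × 0.44704 = 15.9996 m/s
a = 73350 km/h² × 7.716049382716049e-05 = 5.65972 m/s²
v = v₀ + a × t = 15.9996 + 5.65972 × 9.05 = 67.2201 m/s
v = 67.2201 m/s / 0.44704 = 150.4 mph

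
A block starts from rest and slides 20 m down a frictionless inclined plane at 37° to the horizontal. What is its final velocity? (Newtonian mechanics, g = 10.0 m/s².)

a = g sin(θ) = 10.0 × sin(37°) = 6.0182 m/s²
v = √(2ad) = √(2 × 6.0182 × 20) = 15.52 m/s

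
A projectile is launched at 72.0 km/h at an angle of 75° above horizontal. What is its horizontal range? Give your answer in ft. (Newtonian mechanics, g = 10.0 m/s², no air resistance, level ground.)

v₀ = 72.0 km/h × 0.2777777777777778 = 20.0 m/s
R = v₀² × sin(2θ) / g = 20.0² × sin(2 × 75°) / 10.0 = 400.0 × 0.5 / 10.0 = 20.0 m
R = 20.0 m / 0.3048 = 65.62 ft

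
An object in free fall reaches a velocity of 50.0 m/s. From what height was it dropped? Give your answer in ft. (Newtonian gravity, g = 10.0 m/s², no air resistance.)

h = v² / (2g) = 50.0² / (2 × 10.0) = 125.0 m
h = 125.0 m / 0.3048 = 410.1 ft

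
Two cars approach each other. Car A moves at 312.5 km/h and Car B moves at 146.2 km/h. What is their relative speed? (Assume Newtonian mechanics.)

v_rel = v_A + v_B = 312.5 + 146.2 = 458.7 km/h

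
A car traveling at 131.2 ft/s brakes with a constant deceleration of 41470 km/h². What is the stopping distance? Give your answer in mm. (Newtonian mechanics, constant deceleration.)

v₀ = 131.2 ft/s × 0.3048 = 39.9898 m/s
a = 41470 km/h² × 7.716049382716049e-05 = 3.19985 m/s²
d = v₀² / (2a) = 39.9898² / (2 × 3.19985) = 1599.18 / 6.3997 = 249.884 m
d = 249.884 m / 0.001 = 249900 mm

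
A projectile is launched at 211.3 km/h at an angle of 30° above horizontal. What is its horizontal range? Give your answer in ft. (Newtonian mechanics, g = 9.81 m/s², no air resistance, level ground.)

v₀ = 211.3 km/h × 0.2777777777777778 = 58.6944 m/s
R = v₀² × sin(2θ) / g = 58.6944² × sin(2 × 30°) / 9.81 = 3445.03 × 0.866025 / 9.81 = 304.127 m
R = 304.127 m / 0.3048 = 997.8 ft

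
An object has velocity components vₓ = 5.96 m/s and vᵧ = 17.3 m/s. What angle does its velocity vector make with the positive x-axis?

θ = arctan(vᵧ/vₓ) = arctan(17.3/5.96) = 70.99°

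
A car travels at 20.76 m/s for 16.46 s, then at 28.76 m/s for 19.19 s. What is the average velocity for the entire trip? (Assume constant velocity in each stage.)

d₁ = v₁t₁ = 20.76 × 16.46 = 341.7096 m
d₂ = v₂t₂ = 28.76 × 19.19 = 551.9044 m
d_total = 893.614 m, t_total = 35.65 s
v_avg = d_total/t_total = 893.614/35.65 = 25.07 m/s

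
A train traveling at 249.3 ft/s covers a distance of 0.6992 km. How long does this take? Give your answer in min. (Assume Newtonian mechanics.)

d = 0.6992 km × 1000.0 = 699.2 m
v = 249.3 ft/s × 0.3048 = 75.9866 m/s
t = d / v = 699.2 / 75.9866 = 9.20162 s
t = 9.20162 s / 60.0 = 0.1534 min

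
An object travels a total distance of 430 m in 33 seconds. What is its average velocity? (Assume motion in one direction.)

v_avg = Δd / Δt = 430 / 33 = 13.03 m/s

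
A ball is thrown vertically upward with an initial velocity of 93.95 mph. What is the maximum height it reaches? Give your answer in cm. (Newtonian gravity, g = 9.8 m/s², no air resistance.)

v₀ = 93.95 mph × 0.44704 = 41.9994 m/s
h_max = v₀² / (2g) = 41.9994² / (2 × 9.8) = 1763.95 / 19.6 = 89.9974 m
h_max = 89.9974 m / 0.01 = 9000 cm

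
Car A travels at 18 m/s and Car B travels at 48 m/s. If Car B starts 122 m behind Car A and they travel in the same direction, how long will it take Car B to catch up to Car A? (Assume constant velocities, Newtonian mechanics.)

Relative speed: v_rel = 48 - 18 = 30 m/s
Time to catch: t = d₀/v_rel = 122/30 = 4.07 s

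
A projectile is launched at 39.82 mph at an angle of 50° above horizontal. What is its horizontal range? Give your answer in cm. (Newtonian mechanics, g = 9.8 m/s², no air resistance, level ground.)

v₀ = 39.82 mph × 0.44704 = 17.8011 m/s
R = v₀² × sin(2θ) / g = 17.8011² × sin(2 × 50°) / 9.8 = 316.879 × 0.984808 / 9.8 = 31.8434 m
R = 31.8434 m / 0.01 = 3184 cm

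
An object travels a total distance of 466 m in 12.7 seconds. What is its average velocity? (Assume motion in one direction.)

v_avg = Δd / Δt = 466 / 12.7 = 36.69 m/s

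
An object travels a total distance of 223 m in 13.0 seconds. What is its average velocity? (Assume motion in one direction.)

v_avg = Δd / Δt = 223 / 13.0 = 17.15 m/s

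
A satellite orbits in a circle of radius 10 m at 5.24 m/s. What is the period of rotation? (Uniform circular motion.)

T = 2πr/v = 2π×10/5.24 = 11.99 s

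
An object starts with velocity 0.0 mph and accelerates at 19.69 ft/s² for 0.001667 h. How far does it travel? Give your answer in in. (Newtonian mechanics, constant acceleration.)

v₀ = 0.0 mph × 0.44704 = 0.0 m/s
a = 19.69 ft/s² × 0.3048 = 6.00151 m/s²
t = 0.001667 h × 3600.0 = 6.0012 s
d = v₀ × t + ½ × a × t² = 0.0 × 6.0012 + 0.5 × 6.00151 × 6.0012² = 108.07 m
d = 108.07 m / 0.0254 = 4255 in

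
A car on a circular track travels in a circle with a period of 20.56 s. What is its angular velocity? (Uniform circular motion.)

ω = 2π/T = 2π/20.56 = 0.3056 rad/s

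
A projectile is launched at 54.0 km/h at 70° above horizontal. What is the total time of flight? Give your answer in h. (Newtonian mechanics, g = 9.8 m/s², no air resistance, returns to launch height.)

v₀ = 54.0 km/h × 0.2777777777777778 = 15.0 m/s
T = 2 × v₀ × sin(θ) / g = 2 × 15.0 × sin(70°) / 9.8 = 2 × 15.0 × 0.939693 / 9.8 = 2.87661 s
T = 2.87661 s / 3600.0 = 0.0007991 h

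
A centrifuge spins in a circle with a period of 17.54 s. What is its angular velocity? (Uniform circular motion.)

ω = 2π/T = 2π/17.54 = 0.3582 rad/s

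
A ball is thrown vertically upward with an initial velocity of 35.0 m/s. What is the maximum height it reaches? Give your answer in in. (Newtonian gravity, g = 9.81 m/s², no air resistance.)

h_max = v₀² / (2g) = 35.0² / (2 × 9.81) = 1225.0 / 19.62 = 62.4363 m
h_max = 62.4363 m / 0.0254 = 2458 in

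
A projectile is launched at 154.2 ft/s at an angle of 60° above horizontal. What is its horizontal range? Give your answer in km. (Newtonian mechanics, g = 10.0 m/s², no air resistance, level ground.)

v₀ = 154.2 ft/s × 0.3048 = 47.0002 m/s
R = v₀² × sin(2θ) / g = 47.0002² × sin(2 × 60°) / 10.0 = 2209.02 × 0.866025 / 10.0 = 191.307 m
R = 191.307 m / 1000.0 = 0.1913 km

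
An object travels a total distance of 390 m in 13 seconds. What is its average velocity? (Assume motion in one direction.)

v_avg = Δd / Δt = 390 / 13 = 30.0 m/s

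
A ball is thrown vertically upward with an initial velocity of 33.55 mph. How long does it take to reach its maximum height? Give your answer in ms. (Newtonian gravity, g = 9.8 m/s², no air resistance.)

v₀ = 33.55 mph × 0.44704 = 14.9982 m/s
t_up = v₀ / g = 14.9982 / 9.8 = 1.53043 s
t_up = 1.53043 s / 0.001 = 1530 ms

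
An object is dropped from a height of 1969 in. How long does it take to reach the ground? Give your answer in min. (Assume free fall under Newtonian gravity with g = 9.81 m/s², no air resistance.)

h = 1969 in × 0.0254 = 50.0126 m
t = √(2h/g) = √(2 × 50.0126 / 9.81) = 3.19316 s
t = 3.19316 s / 60.0 = 0.05322 min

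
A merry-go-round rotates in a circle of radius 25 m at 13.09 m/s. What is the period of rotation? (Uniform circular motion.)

T = 2πr/v = 2π×25/13.09 = 12.0 s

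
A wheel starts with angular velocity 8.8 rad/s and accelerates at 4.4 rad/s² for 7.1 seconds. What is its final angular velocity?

ω = ω₀ + αt = 8.8 + 4.4 × 7.1 = 40.04 rad/s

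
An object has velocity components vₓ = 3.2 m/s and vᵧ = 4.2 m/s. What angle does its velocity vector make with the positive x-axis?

θ = arctan(vᵧ/vₓ) = arctan(4.2/3.2) = 52.7°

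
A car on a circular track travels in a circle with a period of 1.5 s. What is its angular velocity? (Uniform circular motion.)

ω = 2π/T = 2π/1.5 = 4.1888 rad/s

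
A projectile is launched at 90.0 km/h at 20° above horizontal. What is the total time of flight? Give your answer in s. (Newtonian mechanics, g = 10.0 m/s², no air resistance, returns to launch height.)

v₀ = 90.0 km/h × 0.2777777777777778 = 25.0 m/s
T = 2 × v₀ × sin(θ) / g = 2 × 25.0 × sin(20°) / 10.0 = 2 × 25.0 × 0.34202 / 10.0 = 1.71 s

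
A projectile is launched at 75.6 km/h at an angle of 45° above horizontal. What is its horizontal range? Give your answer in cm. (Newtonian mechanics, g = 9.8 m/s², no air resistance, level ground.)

v₀ = 75.6 km/h × 0.2777777777777778 = 21.0 m/s
R = v₀² × sin(2θ) / g = 21.0² × sin(2 × 45°) / 9.8 = 441.0 × 1.0 / 9.8 = 45.0 m
R = 45.0 m / 0.01 = 4500 cm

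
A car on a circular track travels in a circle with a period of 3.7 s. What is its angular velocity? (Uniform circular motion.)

ω = 2π/T = 2π/3.7 = 1.6982 rad/s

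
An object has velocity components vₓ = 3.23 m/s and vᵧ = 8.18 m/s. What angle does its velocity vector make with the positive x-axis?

θ = arctan(vᵧ/vₓ) = arctan(8.18/3.23) = 68.45°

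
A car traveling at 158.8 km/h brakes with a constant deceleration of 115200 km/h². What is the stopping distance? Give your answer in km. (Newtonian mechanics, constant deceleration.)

v₀ = 158.8 km/h × 0.2777777777777778 = 44.1111 m/s
a = 115200 km/h² × 7.716049382716049e-05 = 8.88889 m/s²
d = v₀² / (2a) = 44.1111² / (2 × 8.88889) = 1945.79 / 17.7778 = 109.451 m
d = 109.451 m / 1000.0 = 0.1095 km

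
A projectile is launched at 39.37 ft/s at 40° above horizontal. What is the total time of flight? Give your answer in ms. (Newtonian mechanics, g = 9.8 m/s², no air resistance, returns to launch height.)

v₀ = 39.37 ft/s × 0.3048 = 12.0 m/s
T = 2 × v₀ × sin(θ) / g = 2 × 12.0 × sin(40°) / 9.8 = 2 × 12.0 × 0.642788 / 9.8 = 1.57417 s
T = 1.57417 s / 0.001 = 1574 ms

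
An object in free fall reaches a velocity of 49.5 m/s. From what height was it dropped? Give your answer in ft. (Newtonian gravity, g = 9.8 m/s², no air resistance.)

h = v² / (2g) = 49.5² / (2 × 9.8) = 125.013 m
h = 125.013 m / 0.3048 = 410.1 ft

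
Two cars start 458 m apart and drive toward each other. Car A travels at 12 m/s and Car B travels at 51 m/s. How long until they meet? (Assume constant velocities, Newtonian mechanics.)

Combined speed: v_combined = 12 + 51 = 63 m/s
Time to meet: t = d/v_combined = 458/63 = 7.27 s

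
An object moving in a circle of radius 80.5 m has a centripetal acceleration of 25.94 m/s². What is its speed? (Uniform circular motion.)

v = √(a_c × r) = √(25.94 × 80.5) = 45.7 m/s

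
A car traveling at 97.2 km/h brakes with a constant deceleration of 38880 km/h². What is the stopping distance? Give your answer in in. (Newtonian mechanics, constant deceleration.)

v₀ = 97.2 km/h × 0.2777777777777778 = 27.0 m/s
a = 38880 km/h² × 7.716049382716049e-05 = 3.0 m/s²
d = v₀² / (2a) = 27.0² / (2 × 3.0) = 729.0 / 6.0 = 121.5 m
d = 121.5 m / 0.0254 = 4783 in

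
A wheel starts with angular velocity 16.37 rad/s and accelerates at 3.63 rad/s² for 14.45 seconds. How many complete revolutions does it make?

θ = ω₀t + ½αt² = 16.37×14.45 + ½×3.63×14.45² = 615.5230375 rad
Total revolutions = θ/(2π) = 615.5230375/(2π) = 97.96
Complete revolutions = ⌊97.96⌋ = 97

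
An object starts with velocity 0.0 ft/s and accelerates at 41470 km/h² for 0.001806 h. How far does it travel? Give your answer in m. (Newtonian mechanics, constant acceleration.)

v₀ = 0.0 ft/s × 0.3048 = 0.0 m/s
a = 41470 km/h² × 7.716049382716049e-05 = 3.19985 m/s²
t = 0.001806 h × 3600.0 = 6.5016 s
d = v₀ × t + ½ × a × t² = 0.0 × 6.5016 + 0.5 × 3.19985 × 6.5016² = 67.63 m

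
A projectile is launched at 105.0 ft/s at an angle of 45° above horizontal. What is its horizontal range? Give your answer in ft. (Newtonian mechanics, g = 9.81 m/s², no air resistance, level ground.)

v₀ = 105.0 ft/s × 0.3048 = 32.004 m/s
R = v₀² × sin(2θ) / g = 32.004² × sin(2 × 45°) / 9.81 = 1024.26 × 1.0 / 9.81 = 104.41 m
R = 104.41 m / 0.3048 = 342.6 ft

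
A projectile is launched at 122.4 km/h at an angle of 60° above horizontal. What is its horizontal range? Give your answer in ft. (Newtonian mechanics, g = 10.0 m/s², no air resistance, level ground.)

v₀ = 122.4 km/h × 0.2777777777777778 = 34.0 m/s
R = v₀² × sin(2θ) / g = 34.0² × sin(2 × 60°) / 10.0 = 1156.0 × 0.866025 / 10.0 = 100.112 m
R = 100.112 m / 0.3048 = 328.5 ft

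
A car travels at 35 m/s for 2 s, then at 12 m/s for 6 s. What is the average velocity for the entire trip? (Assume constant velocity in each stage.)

d₁ = v₁t₁ = 35 × 2 = 70 m
d₂ = v₂t₂ = 12 × 6 = 72 m
d_total = 142 m, t_total = 8 s
v_avg = d_total/t_total = 142/8 = 17.75 m/s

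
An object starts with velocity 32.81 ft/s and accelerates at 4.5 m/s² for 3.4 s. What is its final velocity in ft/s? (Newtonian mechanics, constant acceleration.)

v₀ = 32.81 ft/s × 0.3048 = 10.0005 m/s
v = v₀ + a × t = 10.0005 + 4.5 × 3.4 = 25.3005 m/s
v = 25.3005 m/s / 0.3048 = 83.01 ft/s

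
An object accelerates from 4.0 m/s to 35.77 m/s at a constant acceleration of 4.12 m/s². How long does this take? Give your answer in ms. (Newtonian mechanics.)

t = (v - v₀) / a = (35.77 - 4.0) / 4.12 = 7.71117 s
t = 7.71117 s / 0.001 = 7711 ms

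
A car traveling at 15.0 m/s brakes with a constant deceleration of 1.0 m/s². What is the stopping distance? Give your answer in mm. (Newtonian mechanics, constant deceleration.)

d = v₀² / (2a) = 15.0² / (2 × 1.0) = 225.0 / 2.0 = 112.5 m
d = 112.5 m / 0.001 = 112500 mm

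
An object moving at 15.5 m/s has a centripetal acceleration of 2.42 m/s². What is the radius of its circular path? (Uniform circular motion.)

r = v²/a_c = 15.5²/2.42 = 99.28 m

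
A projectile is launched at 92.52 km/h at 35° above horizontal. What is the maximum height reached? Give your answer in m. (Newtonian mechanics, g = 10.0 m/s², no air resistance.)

v₀ = 92.52 km/h × 0.2777777777777778 = 25.7 m/s
H = v₀² × sin²(θ) / (2g) = 25.7² × sin(35°)² / (2 × 10.0) = 660.49 × 0.32899 / 20.0 = 10.86 m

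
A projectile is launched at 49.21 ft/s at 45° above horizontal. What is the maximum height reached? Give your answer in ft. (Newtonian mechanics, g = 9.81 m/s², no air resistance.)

v₀ = 49.21 ft/s × 0.3048 = 14.9992 m/s
H = v₀² × sin²(θ) / (2g) = 14.9992² × sin(45°)² / (2 × 9.81) = 224.976 × 0.5 / 19.62 = 5.73333 m
H = 5.73333 m / 0.3048 = 18.81 ft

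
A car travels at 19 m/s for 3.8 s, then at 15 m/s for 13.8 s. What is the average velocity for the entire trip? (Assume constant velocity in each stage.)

d₁ = v₁t₁ = 19 × 3.8 = 72.2 m
d₂ = v₂t₂ = 15 × 13.8 = 207.0 m
d_total = 279.2 m, t_total = 17.6 s
v_avg = d_total/t_total = 279.2/17.6 = 15.86 m/s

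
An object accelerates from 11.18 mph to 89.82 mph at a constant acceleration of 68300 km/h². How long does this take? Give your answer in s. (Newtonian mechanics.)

v₀ = 11.18 mph × 0.44704 = 4.99791 m/s
v = 89.82 mph × 0.44704 = 40.1531 m/s
a = 68300 km/h² × 7.716049382716049e-05 = 5.27006 m/s²
t = (v - v₀) / a = (40.1531 - 4.99791) / 5.27006 = 6.671 s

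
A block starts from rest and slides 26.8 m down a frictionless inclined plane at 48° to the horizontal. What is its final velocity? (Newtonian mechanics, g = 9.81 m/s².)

a = g sin(θ) = 9.81 × sin(48°) = 7.2903 m/s²
v = √(2ad) = √(2 × 7.2903 × 26.8) = 19.77 m/s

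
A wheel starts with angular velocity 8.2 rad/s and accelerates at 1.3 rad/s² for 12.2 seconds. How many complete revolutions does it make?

θ = ω₀t + ½αt² = 8.2×12.2 + ½×1.3×12.2² = 196.786 rad
Total revolutions = θ/(2π) = 196.786/(2π) = 31.32
Complete revolutions = ⌊31.32⌋ = 31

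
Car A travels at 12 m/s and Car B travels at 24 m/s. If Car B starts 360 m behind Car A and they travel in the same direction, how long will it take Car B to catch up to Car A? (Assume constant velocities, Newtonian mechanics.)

Relative speed: v_rel = 24 - 12 = 12 m/s
Time to catch: t = d₀/v_rel = 360/12 = 30.0 s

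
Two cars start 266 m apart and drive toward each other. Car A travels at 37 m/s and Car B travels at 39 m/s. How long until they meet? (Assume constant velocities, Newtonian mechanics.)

Combined speed: v_combined = 37 + 39 = 76 m/s
Time to meet: t = d/v_combined = 266/76 = 3.5 s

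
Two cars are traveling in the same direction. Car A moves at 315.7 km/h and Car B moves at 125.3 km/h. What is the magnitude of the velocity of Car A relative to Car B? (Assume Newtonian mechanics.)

v_rel = |v_A - v_B| = |315.7 - 125.3| = 190.4 km/h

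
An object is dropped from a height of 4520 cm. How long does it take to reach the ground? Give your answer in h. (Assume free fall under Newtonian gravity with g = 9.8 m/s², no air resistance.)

h = 4520 cm × 0.01 = 45.2 m
t = √(2h/g) = √(2 × 45.2 / 9.8) = 3.03718 s
t = 3.03718 s / 3600.0 = 0.0008437 h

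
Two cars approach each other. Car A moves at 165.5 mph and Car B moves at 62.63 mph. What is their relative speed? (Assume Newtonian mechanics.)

v_rel = v_A + v_B = 165.5 + 62.63 = 228.13 mph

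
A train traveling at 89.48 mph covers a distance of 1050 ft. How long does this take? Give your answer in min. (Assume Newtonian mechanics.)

d = 1050 ft × 0.3048 = 320.04 m
v = 89.48 mph × 0.44704 = 40.0011 m/s
t = d / v = 320.04 / 40.0011 = 8.00078 s
t = 8.00078 s / 60.0 = 0.1333 min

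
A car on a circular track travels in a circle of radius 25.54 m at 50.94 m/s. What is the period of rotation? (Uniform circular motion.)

T = 2πr/v = 2π×25.54/50.94 = 3.15 s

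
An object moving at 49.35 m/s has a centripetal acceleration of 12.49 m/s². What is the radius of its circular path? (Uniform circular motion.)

r = v²/a_c = 49.35²/12.49 = 194.99 m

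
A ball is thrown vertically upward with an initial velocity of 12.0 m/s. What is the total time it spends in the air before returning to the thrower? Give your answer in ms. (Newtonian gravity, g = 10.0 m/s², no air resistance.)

t_total = 2 × v₀ / g = 2 × 12.0 / 10.0 = 2.4 s
t_total = 2.4 s / 0.001 = 2400 ms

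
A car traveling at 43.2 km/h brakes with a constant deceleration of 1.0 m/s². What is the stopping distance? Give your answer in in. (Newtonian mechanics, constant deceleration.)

v₀ = 43.2 km/h × 0.2777777777777778 = 12.0 m/s
d = v₀² / (2a) = 12.0² / (2 × 1.0) = 144.0 / 2.0 = 72.0 m
d = 72.0 m / 0.0254 = 2835 in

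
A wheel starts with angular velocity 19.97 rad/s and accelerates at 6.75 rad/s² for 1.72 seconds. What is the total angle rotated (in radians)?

θ = ω₀t + ½αt² = 19.97×1.72 + ½×6.75×1.72² = 44.33 rad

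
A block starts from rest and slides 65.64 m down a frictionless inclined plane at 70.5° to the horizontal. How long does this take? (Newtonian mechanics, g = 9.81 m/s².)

a = g sin(θ) = 9.81 × sin(70.5°) = 9.2473 m/s²
t = √(2d/a) = √(2 × 65.64 / 9.2473) = 3.77 s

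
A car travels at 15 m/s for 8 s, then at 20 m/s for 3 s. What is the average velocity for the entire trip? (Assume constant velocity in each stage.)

d₁ = v₁t₁ = 15 × 8 = 120 m
d₂ = v₂t₂ = 20 × 3 = 60 m
d_total = 180 m, t_total = 11 s
v_avg = d_total/t_total = 180/11 = 16.36 m/s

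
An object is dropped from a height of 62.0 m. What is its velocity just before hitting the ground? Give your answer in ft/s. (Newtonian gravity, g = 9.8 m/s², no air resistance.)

v = √(2gh) = √(2 × 9.8 × 62.0) = 34.8597 m/s
v = 34.8597 m/s / 0.3048 = 114.4 ft/s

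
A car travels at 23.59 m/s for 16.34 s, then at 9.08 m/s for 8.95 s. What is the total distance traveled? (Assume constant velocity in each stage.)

d₁ = v₁t₁ = 23.59 × 16.34 = 385.4606 m
d₂ = v₂t₂ = 9.08 × 8.95 = 81.266 m
d_total = 385.4606 + 81.266 = 466.73 m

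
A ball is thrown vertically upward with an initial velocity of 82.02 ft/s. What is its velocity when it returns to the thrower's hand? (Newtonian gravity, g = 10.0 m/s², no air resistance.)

By conservation of energy (no air resistance), the ball returns to the throw height with the same speed as launch, but directed downward.
|v_ground| = v₀ = 82.02 ft/s
v_ground = 82.02 ft/s (downward)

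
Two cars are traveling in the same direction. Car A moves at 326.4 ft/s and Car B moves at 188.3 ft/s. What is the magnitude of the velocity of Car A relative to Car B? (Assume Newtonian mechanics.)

v_rel = |v_A - v_B| = |326.4 - 188.3| = 138.1 ft/s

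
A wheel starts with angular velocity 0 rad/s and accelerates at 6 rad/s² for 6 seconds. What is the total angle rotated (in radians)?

θ = ω₀t + ½αt² = 0×6 + ½×6×6² = 108.0 rad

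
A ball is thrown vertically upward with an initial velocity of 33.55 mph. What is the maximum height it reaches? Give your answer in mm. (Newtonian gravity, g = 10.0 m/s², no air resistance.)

v₀ = 33.55 mph × 0.44704 = 14.9982 m/s
h_max = v₀² / (2g) = 14.9982² / (2 × 10.0) = 224.946 / 20.0 = 11.2473 m
h_max = 11.2473 m / 0.001 = 11250 mm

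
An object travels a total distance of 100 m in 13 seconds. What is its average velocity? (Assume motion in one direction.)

v_avg = Δd / Δt = 100 / 13 = 7.69 m/s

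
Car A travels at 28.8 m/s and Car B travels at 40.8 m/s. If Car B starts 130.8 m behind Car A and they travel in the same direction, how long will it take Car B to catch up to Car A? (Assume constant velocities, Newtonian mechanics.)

Relative speed: v_rel = 40.8 - 28.8 = 12.0 m/s
Time to catch: t = d₀/v_rel = 130.8/12.0 = 10.9 s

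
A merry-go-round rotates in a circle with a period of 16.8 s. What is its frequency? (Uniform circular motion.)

f = 1/T = 1/16.8 = 0.0595 Hz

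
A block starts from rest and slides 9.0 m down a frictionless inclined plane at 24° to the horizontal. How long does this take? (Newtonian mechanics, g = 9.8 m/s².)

a = g sin(θ) = 9.8 × sin(24°) = 3.986 m/s²
t = √(2d/a) = √(2 × 9.0 / 3.986) = 2.13 s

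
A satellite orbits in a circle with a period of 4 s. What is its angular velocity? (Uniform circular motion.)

ω = 2π/T = 2π/4 = 1.5708 rad/s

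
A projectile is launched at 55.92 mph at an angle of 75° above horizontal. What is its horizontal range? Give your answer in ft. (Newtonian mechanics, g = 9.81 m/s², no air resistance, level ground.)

v₀ = 55.92 mph × 0.44704 = 24.9985 m/s
R = v₀² × sin(2θ) / g = 24.9985² × sin(2 × 75°) / 9.81 = 624.925 × 0.5 / 9.81 = 31.8514 m
R = 31.8514 m / 0.3048 = 104.5 ft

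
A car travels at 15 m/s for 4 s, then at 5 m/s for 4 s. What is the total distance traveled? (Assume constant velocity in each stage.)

d₁ = v₁t₁ = 15 × 4 = 60 m
d₂ = v₂t₂ = 5 × 4 = 20 m
d_total = 60 + 20 = 80 m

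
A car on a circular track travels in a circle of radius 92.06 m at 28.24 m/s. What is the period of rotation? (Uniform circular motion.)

T = 2πr/v = 2π×92.06/28.24 = 20.48 s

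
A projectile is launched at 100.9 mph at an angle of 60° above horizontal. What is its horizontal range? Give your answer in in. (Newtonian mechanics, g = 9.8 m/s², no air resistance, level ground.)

v₀ = 100.9 mph × 0.44704 = 45.1063 m/s
R = v₀² × sin(2θ) / g = 45.1063² × sin(2 × 60°) / 9.8 = 2034.58 × 0.866025 / 9.8 = 179.796 m
R = 179.796 m / 0.0254 = 7079 in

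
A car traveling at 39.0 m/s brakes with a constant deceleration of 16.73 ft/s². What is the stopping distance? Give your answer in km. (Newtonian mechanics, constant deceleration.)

a = 16.73 ft/s² × 0.3048 = 5.0993 m/s²
d = v₀² / (2a) = 39.0² / (2 × 5.0993) = 1521.0 / 10.1986 = 149.138 m
d = 149.138 m / 1000.0 = 0.1491 km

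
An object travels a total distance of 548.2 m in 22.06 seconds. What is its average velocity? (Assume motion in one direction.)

v_avg = Δd / Δt = 548.2 / 22.06 = 24.85 m/s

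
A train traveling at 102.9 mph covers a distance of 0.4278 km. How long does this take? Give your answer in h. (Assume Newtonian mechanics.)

d = 0.4278 km × 1000.0 = 427.8 m
v = 102.9 mph × 0.44704 = 46.0004 m/s
t = d / v = 427.8 / 46.0004 = 9.29992 s
t = 9.29992 s / 3600.0 = 0.002583 h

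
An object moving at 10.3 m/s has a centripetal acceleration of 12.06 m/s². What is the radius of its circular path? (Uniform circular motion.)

r = v²/a_c = 10.3²/12.06 = 8.8 m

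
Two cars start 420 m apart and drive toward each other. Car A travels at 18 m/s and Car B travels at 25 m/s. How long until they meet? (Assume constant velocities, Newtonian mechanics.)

Combined speed: v_combined = 18 + 25 = 43 m/s
Time to meet: t = d/v_combined = 420/43 = 9.77 s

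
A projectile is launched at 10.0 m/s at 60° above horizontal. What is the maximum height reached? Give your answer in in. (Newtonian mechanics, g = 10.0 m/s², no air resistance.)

H = v₀² × sin²(θ) / (2g) = 10.0² × sin(60°)² / (2 × 10.0) = 100.0 × 0.75 / 20.0 = 3.75 m
H = 3.75 m / 0.0254 = 147.6 in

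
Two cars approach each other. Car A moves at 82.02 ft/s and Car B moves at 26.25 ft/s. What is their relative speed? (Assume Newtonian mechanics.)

v_rel = v_A + v_B = 82.02 + 26.25 = 108.27 ft/s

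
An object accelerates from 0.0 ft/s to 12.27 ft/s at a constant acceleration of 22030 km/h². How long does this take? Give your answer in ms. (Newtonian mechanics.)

v₀ = 0.0 ft/s × 0.3048 = 0.0 m/s
v = 12.27 ft/s × 0.3048 = 3.7399 m/s
a = 22030 km/h² × 7.716049382716049e-05 = 1.69985 m/s²
t = (v - v₀) / a = (3.7399 - 0.0) / 1.69985 = 2.20014 s
t = 2.20014 s / 0.001 = 2200 ms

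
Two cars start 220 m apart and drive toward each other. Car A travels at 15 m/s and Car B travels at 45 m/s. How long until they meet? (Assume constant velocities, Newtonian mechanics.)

Combined speed: v_combined = 15 + 45 = 60 m/s
Time to meet: t = d/v_combined = 220/60 = 3.67 s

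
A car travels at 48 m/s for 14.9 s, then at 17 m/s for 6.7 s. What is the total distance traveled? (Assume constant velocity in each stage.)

d₁ = v₁t₁ = 48 × 14.9 = 715.2 m
d₂ = v₂t₂ = 17 × 6.7 = 113.9 m
d_total = 715.2 + 113.9 = 829.1 m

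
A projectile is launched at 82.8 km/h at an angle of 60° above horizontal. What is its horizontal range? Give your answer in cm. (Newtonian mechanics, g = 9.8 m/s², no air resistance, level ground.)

v₀ = 82.8 km/h × 0.2777777777777778 = 23.0 m/s
R = v₀² × sin(2θ) / g = 23.0² × sin(2 × 60°) / 9.8 = 529.0 × 0.866025 / 9.8 = 46.7477 m
R = 46.7477 m / 0.01 = 4675 cm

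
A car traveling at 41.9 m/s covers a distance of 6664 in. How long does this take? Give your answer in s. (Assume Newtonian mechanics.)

d = 6664 in × 0.0254 = 169.266 m
t = d / v = 169.266 / 41.9 = 4.04 s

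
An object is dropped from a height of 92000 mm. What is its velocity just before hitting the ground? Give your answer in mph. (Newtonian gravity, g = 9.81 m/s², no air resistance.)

h = 92000 mm × 0.001 = 92.0 m
v = √(2gh) = √(2 × 9.81 × 92.0) = 42.4858 m/s
v = 42.4858 m/s / 0.44704 = 95.04 mph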